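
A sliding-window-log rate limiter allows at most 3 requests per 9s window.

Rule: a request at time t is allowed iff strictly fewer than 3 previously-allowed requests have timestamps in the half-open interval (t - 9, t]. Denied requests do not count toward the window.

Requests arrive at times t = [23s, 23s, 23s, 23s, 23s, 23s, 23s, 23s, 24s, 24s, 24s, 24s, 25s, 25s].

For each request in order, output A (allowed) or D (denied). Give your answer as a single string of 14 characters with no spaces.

Answer: AAADDDDDDDDDDD

Derivation:
Tracking allowed requests in the window:
  req#1 t=23s: ALLOW
  req#2 t=23s: ALLOW
  req#3 t=23s: ALLOW
  req#4 t=23s: DENY
  req#5 t=23s: DENY
  req#6 t=23s: DENY
  req#7 t=23s: DENY
  req#8 t=23s: DENY
  req#9 t=24s: DENY
  req#10 t=24s: DENY
  req#11 t=24s: DENY
  req#12 t=24s: DENY
  req#13 t=25s: DENY
  req#14 t=25s: DENY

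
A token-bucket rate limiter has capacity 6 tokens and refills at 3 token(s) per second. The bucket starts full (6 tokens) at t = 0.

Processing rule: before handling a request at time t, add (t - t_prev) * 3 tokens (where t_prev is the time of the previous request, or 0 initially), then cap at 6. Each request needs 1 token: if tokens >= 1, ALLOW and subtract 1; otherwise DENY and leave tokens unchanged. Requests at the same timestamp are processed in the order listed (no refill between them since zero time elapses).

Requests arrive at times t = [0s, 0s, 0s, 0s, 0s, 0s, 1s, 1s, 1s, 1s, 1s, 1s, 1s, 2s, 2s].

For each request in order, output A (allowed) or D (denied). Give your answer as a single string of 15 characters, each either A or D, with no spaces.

Simulating step by step:
  req#1 t=0s: ALLOW
  req#2 t=0s: ALLOW
  req#3 t=0s: ALLOW
  req#4 t=0s: ALLOW
  req#5 t=0s: ALLOW
  req#6 t=0s: ALLOW
  req#7 t=1s: ALLOW
  req#8 t=1s: ALLOW
  req#9 t=1s: ALLOW
  req#10 t=1s: DENY
  req#11 t=1s: DENY
  req#12 t=1s: DENY
  req#13 t=1s: DENY
  req#14 t=2s: ALLOW
  req#15 t=2s: ALLOW

Answer: AAAAAAAAADDDDAA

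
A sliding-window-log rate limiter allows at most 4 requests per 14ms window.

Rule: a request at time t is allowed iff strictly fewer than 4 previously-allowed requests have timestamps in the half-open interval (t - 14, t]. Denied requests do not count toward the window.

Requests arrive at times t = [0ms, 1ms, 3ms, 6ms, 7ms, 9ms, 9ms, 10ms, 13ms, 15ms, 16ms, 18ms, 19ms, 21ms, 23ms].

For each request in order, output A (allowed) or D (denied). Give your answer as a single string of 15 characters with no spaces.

Answer: AAAADDDDDAAADAD

Derivation:
Tracking allowed requests in the window:
  req#1 t=0ms: ALLOW
  req#2 t=1ms: ALLOW
  req#3 t=3ms: ALLOW
  req#4 t=6ms: ALLOW
  req#5 t=7ms: DENY
  req#6 t=9ms: DENY
  req#7 t=9ms: DENY
  req#8 t=10ms: DENY
  req#9 t=13ms: DENY
  req#10 t=15ms: ALLOW
  req#11 t=16ms: ALLOW
  req#12 t=18ms: ALLOW
  req#13 t=19ms: DENY
  req#14 t=21ms: ALLOW
  req#15 t=23ms: DENY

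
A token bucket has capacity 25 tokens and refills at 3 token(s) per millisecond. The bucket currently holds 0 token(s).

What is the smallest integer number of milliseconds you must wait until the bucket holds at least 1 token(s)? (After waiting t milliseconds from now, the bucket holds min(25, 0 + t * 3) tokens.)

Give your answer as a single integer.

Answer: 1

Derivation:
Need 0 + t * 3 >= 1, so t >= 1/3.
Smallest integer t = ceil(1/3) = 1.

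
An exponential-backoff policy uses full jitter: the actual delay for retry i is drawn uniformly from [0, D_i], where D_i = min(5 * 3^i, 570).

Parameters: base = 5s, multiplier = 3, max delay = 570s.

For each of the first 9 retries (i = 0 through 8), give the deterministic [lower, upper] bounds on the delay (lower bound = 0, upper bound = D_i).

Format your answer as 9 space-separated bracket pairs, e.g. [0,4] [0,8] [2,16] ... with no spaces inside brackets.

Computing bounds per retry:
  i=0: D_i=min(5*3^0,570)=5, bounds=[0,5]
  i=1: D_i=min(5*3^1,570)=15, bounds=[0,15]
  i=2: D_i=min(5*3^2,570)=45, bounds=[0,45]
  i=3: D_i=min(5*3^3,570)=135, bounds=[0,135]
  i=4: D_i=min(5*3^4,570)=405, bounds=[0,405]
  i=5: D_i=min(5*3^5,570)=570, bounds=[0,570]
  i=6: D_i=min(5*3^6,570)=570, bounds=[0,570]
  i=7: D_i=min(5*3^7,570)=570, bounds=[0,570]
  i=8: D_i=min(5*3^8,570)=570, bounds=[0,570]

Answer: [0,5] [0,15] [0,45] [0,135] [0,405] [0,570] [0,570] [0,570] [0,570]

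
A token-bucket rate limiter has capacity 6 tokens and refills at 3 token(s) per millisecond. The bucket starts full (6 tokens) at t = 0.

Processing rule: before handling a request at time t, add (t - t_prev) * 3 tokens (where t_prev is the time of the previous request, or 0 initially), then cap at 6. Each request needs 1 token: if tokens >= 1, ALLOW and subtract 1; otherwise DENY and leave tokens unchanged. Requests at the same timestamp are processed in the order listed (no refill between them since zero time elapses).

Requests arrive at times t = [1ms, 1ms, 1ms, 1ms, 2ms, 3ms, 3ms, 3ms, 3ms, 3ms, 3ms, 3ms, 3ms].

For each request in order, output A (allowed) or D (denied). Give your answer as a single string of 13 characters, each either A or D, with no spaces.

Answer: AAAAAAAAAAADD

Derivation:
Simulating step by step:
  req#1 t=1ms: ALLOW
  req#2 t=1ms: ALLOW
  req#3 t=1ms: ALLOW
  req#4 t=1ms: ALLOW
  req#5 t=2ms: ALLOW
  req#6 t=3ms: ALLOW
  req#7 t=3ms: ALLOW
  req#8 t=3ms: ALLOW
  req#9 t=3ms: ALLOW
  req#10 t=3ms: ALLOW
  req#11 t=3ms: ALLOW
  req#12 t=3ms: DENY
  req#13 t=3ms: DENY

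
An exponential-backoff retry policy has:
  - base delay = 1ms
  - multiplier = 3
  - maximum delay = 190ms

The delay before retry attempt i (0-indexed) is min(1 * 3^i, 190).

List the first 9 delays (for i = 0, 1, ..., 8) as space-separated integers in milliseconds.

Answer: 1 3 9 27 81 190 190 190 190

Derivation:
Computing each delay:
  i=0: min(1*3^0, 190) = 1
  i=1: min(1*3^1, 190) = 3
  i=2: min(1*3^2, 190) = 9
  i=3: min(1*3^3, 190) = 27
  i=4: min(1*3^4, 190) = 81
  i=5: min(1*3^5, 190) = 190
  i=6: min(1*3^6, 190) = 190
  i=7: min(1*3^7, 190) = 190
  i=8: min(1*3^8, 190) = 190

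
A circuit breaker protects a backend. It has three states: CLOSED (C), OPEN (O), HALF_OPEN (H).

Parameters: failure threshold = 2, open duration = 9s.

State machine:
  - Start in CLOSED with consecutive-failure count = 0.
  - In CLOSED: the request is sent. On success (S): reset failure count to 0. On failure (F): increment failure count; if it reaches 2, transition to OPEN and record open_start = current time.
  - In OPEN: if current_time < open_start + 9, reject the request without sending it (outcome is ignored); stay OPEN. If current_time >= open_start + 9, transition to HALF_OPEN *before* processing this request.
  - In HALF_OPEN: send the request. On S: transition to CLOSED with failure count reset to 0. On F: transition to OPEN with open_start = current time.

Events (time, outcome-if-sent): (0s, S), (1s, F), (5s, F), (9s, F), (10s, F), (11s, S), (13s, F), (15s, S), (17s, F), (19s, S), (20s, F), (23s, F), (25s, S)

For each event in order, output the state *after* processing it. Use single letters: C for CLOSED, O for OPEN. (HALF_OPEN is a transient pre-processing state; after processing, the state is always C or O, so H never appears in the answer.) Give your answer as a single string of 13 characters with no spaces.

Answer: CCOOOOOCCCCOO

Derivation:
State after each event:
  event#1 t=0s outcome=S: state=CLOSED
  event#2 t=1s outcome=F: state=CLOSED
  event#3 t=5s outcome=F: state=OPEN
  event#4 t=9s outcome=F: state=OPEN
  event#5 t=10s outcome=F: state=OPEN
  event#6 t=11s outcome=S: state=OPEN
  event#7 t=13s outcome=F: state=OPEN
  event#8 t=15s outcome=S: state=CLOSED
  event#9 t=17s outcome=F: state=CLOSED
  event#10 t=19s outcome=S: state=CLOSED
  event#11 t=20s outcome=F: state=CLOSED
  event#12 t=23s outcome=F: state=OPEN
  event#13 t=25s outcome=S: state=OPEN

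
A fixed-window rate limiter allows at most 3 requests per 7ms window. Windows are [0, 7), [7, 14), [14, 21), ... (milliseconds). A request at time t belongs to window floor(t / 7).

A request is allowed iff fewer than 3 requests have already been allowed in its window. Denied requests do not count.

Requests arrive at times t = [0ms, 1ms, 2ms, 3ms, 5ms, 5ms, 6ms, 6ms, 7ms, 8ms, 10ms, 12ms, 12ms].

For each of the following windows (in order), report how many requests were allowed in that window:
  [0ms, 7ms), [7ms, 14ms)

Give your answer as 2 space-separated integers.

Processing requests:
  req#1 t=0ms (window 0): ALLOW
  req#2 t=1ms (window 0): ALLOW
  req#3 t=2ms (window 0): ALLOW
  req#4 t=3ms (window 0): DENY
  req#5 t=5ms (window 0): DENY
  req#6 t=5ms (window 0): DENY
  req#7 t=6ms (window 0): DENY
  req#8 t=6ms (window 0): DENY
  req#9 t=7ms (window 1): ALLOW
  req#10 t=8ms (window 1): ALLOW
  req#11 t=10ms (window 1): ALLOW
  req#12 t=12ms (window 1): DENY
  req#13 t=12ms (window 1): DENY

Allowed counts by window: 3 3

Answer: 3 3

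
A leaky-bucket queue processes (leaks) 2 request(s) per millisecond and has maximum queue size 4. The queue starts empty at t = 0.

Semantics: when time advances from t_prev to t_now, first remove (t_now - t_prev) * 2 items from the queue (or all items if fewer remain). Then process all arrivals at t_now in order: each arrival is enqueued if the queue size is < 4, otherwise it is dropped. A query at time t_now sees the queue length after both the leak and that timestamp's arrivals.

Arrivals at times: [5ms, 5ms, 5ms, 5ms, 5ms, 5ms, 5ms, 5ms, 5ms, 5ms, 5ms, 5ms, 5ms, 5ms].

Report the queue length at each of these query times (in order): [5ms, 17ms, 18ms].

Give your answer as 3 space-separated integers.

Queue lengths at query times:
  query t=5ms: backlog = 4
  query t=17ms: backlog = 0
  query t=18ms: backlog = 0

Answer: 4 0 0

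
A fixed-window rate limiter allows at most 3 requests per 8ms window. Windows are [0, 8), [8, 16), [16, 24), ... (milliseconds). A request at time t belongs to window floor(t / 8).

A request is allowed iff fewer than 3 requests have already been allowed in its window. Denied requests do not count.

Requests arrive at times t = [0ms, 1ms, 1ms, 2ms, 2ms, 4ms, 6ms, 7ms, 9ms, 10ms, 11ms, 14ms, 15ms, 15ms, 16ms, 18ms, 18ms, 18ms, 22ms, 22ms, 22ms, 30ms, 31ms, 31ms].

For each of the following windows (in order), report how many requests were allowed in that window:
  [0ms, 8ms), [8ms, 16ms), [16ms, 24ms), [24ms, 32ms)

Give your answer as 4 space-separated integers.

Answer: 3 3 3 3

Derivation:
Processing requests:
  req#1 t=0ms (window 0): ALLOW
  req#2 t=1ms (window 0): ALLOW
  req#3 t=1ms (window 0): ALLOW
  req#4 t=2ms (window 0): DENY
  req#5 t=2ms (window 0): DENY
  req#6 t=4ms (window 0): DENY
  req#7 t=6ms (window 0): DENY
  req#8 t=7ms (window 0): DENY
  req#9 t=9ms (window 1): ALLOW
  req#10 t=10ms (window 1): ALLOW
  req#11 t=11ms (window 1): ALLOW
  req#12 t=14ms (window 1): DENY
  req#13 t=15ms (window 1): DENY
  req#14 t=15ms (window 1): DENY
  req#15 t=16ms (window 2): ALLOW
  req#16 t=18ms (window 2): ALLOW
  req#17 t=18ms (window 2): ALLOW
  req#18 t=18ms (window 2): DENY
  req#19 t=22ms (window 2): DENY
  req#20 t=22ms (window 2): DENY
  req#21 t=22ms (window 2): DENY
  req#22 t=30ms (window 3): ALLOW
  req#23 t=31ms (window 3): ALLOW
  req#24 t=31ms (window 3): ALLOW

Allowed counts by window: 3 3 3 3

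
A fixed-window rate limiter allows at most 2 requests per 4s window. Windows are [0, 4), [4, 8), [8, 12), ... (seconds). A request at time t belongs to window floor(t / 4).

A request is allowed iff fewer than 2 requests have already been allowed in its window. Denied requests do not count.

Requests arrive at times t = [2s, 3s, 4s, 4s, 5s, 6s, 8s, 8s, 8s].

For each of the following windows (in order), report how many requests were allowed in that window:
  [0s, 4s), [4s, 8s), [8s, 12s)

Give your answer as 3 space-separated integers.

Answer: 2 2 2

Derivation:
Processing requests:
  req#1 t=2s (window 0): ALLOW
  req#2 t=3s (window 0): ALLOW
  req#3 t=4s (window 1): ALLOW
  req#4 t=4s (window 1): ALLOW
  req#5 t=5s (window 1): DENY
  req#6 t=6s (window 1): DENY
  req#7 t=8s (window 2): ALLOW
  req#8 t=8s (window 2): ALLOW
  req#9 t=8s (window 2): DENY

Allowed counts by window: 2 2 2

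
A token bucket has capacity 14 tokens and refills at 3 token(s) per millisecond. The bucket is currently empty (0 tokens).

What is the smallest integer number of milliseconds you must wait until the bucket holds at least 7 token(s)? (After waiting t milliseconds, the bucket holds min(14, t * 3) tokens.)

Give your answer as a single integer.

Answer: 3

Derivation:
Need t * 3 >= 7, so t >= 7/3.
Smallest integer t = ceil(7/3) = 3.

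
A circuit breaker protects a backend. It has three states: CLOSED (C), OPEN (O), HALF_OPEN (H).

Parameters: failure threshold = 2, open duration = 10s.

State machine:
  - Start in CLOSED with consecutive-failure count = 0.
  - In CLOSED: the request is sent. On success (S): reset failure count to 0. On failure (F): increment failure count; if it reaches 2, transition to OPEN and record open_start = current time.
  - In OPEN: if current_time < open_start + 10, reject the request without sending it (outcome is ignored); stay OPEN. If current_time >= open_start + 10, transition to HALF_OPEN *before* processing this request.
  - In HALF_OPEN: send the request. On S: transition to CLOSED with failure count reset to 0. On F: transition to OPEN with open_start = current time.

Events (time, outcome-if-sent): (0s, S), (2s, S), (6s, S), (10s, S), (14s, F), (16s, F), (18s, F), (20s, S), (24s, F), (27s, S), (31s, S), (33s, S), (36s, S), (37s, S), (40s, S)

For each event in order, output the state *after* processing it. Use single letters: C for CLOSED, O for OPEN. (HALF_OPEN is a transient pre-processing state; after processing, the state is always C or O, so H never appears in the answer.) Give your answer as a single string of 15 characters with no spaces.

Answer: CCCCCOOOOCCCCCC

Derivation:
State after each event:
  event#1 t=0s outcome=S: state=CLOSED
  event#2 t=2s outcome=S: state=CLOSED
  event#3 t=6s outcome=S: state=CLOSED
  event#4 t=10s outcome=S: state=CLOSED
  event#5 t=14s outcome=F: state=CLOSED
  event#6 t=16s outcome=F: state=OPEN
  event#7 t=18s outcome=F: state=OPEN
  event#8 t=20s outcome=S: state=OPEN
  event#9 t=24s outcome=F: state=OPEN
  event#10 t=27s outcome=S: state=CLOSED
  event#11 t=31s outcome=S: state=CLOSED
  event#12 t=33s outcome=S: state=CLOSED
  event#13 t=36s outcome=S: state=CLOSED
  event#14 t=37s outcome=S: state=CLOSED
  event#15 t=40s outcome=S: state=CLOSED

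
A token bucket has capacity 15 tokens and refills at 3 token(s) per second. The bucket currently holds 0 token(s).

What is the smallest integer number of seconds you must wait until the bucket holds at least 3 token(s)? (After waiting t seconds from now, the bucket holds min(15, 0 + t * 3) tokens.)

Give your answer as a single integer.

Need 0 + t * 3 >= 3, so t >= 3/3.
Smallest integer t = ceil(3/3) = 1.

Answer: 1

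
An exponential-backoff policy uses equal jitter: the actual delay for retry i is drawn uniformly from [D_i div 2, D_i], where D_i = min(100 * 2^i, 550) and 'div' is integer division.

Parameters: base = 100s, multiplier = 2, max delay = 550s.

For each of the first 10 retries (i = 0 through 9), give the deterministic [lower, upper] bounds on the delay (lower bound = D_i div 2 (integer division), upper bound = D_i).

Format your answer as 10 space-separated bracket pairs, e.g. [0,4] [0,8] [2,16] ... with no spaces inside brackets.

Answer: [50,100] [100,200] [200,400] [275,550] [275,550] [275,550] [275,550] [275,550] [275,550] [275,550]

Derivation:
Computing bounds per retry:
  i=0: D_i=min(100*2^0,550)=100, bounds=[50,100]
  i=1: D_i=min(100*2^1,550)=200, bounds=[100,200]
  i=2: D_i=min(100*2^2,550)=400, bounds=[200,400]
  i=3: D_i=min(100*2^3,550)=550, bounds=[275,550]
  i=4: D_i=min(100*2^4,550)=550, bounds=[275,550]
  i=5: D_i=min(100*2^5,550)=550, bounds=[275,550]
  i=6: D_i=min(100*2^6,550)=550, bounds=[275,550]
  i=7: D_i=min(100*2^7,550)=550, bounds=[275,550]
  i=8: D_i=min(100*2^8,550)=550, bounds=[275,550]
  i=9: D_i=min(100*2^9,550)=550, bounds=[275,550]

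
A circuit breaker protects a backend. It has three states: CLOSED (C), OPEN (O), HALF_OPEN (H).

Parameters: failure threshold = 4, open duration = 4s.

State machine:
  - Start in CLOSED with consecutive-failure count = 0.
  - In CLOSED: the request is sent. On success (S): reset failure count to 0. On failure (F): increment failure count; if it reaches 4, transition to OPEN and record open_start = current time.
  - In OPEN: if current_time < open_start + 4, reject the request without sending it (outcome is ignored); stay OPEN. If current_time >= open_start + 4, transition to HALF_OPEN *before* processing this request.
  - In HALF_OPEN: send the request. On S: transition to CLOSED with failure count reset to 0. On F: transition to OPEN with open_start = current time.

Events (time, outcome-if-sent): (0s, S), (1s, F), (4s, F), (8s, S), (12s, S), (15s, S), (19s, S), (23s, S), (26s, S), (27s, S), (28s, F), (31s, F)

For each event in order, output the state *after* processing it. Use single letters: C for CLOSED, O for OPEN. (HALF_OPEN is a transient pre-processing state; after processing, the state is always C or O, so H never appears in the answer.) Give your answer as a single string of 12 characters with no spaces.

State after each event:
  event#1 t=0s outcome=S: state=CLOSED
  event#2 t=1s outcome=F: state=CLOSED
  event#3 t=4s outcome=F: state=CLOSED
  event#4 t=8s outcome=S: state=CLOSED
  event#5 t=12s outcome=S: state=CLOSED
  event#6 t=15s outcome=S: state=CLOSED
  event#7 t=19s outcome=S: state=CLOSED
  event#8 t=23s outcome=S: state=CLOSED
  event#9 t=26s outcome=S: state=CLOSED
  event#10 t=27s outcome=S: state=CLOSED
  event#11 t=28s outcome=F: state=CLOSED
  event#12 t=31s outcome=F: state=CLOSED

Answer: CCCCCCCCCCCC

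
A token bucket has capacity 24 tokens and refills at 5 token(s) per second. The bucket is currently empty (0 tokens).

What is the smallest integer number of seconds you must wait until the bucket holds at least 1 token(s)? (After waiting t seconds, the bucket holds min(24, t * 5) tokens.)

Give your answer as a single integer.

Answer: 1

Derivation:
Need t * 5 >= 1, so t >= 1/5.
Smallest integer t = ceil(1/5) = 1.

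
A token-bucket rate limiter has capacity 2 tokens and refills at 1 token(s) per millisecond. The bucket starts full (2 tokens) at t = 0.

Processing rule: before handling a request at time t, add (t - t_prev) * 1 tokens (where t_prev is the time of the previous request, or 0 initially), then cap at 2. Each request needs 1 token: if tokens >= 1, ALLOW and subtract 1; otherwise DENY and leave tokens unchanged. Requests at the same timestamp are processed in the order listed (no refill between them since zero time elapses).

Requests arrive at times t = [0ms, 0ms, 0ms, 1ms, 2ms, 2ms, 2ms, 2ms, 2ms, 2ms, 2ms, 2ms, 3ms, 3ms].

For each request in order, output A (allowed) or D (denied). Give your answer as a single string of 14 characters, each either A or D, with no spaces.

Simulating step by step:
  req#1 t=0ms: ALLOW
  req#2 t=0ms: ALLOW
  req#3 t=0ms: DENY
  req#4 t=1ms: ALLOW
  req#5 t=2ms: ALLOW
  req#6 t=2ms: DENY
  req#7 t=2ms: DENY
  req#8 t=2ms: DENY
  req#9 t=2ms: DENY
  req#10 t=2ms: DENY
  req#11 t=2ms: DENY
  req#12 t=2ms: DENY
  req#13 t=3ms: ALLOW
  req#14 t=3ms: DENY

Answer: AADAADDDDDDDAD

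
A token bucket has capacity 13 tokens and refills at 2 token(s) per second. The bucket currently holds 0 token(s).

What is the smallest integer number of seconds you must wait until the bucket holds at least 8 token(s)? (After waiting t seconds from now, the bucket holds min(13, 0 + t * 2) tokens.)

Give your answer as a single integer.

Answer: 4

Derivation:
Need 0 + t * 2 >= 8, so t >= 8/2.
Smallest integer t = ceil(8/2) = 4.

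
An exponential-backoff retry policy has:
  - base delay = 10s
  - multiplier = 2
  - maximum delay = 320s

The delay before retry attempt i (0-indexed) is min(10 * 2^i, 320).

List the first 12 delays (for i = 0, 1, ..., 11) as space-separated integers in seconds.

Answer: 10 20 40 80 160 320 320 320 320 320 320 320

Derivation:
Computing each delay:
  i=0: min(10*2^0, 320) = 10
  i=1: min(10*2^1, 320) = 20
  i=2: min(10*2^2, 320) = 40
  i=3: min(10*2^3, 320) = 80
  i=4: min(10*2^4, 320) = 160
  i=5: min(10*2^5, 320) = 320
  i=6: min(10*2^6, 320) = 320
  i=7: min(10*2^7, 320) = 320
  i=8: min(10*2^8, 320) = 320
  i=9: min(10*2^9, 320) = 320
  i=10: min(10*2^10, 320) = 320
  i=11: min(10*2^11, 320) = 320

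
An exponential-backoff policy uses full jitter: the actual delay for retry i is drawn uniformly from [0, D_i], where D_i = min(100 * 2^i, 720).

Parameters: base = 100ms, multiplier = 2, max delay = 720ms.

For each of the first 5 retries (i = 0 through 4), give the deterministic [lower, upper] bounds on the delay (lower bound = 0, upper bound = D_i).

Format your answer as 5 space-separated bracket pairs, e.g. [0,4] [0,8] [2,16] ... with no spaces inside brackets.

Computing bounds per retry:
  i=0: D_i=min(100*2^0,720)=100, bounds=[0,100]
  i=1: D_i=min(100*2^1,720)=200, bounds=[0,200]
  i=2: D_i=min(100*2^2,720)=400, bounds=[0,400]
  i=3: D_i=min(100*2^3,720)=720, bounds=[0,720]
  i=4: D_i=min(100*2^4,720)=720, bounds=[0,720]

Answer: [0,100] [0,200] [0,400] [0,720] [0,720]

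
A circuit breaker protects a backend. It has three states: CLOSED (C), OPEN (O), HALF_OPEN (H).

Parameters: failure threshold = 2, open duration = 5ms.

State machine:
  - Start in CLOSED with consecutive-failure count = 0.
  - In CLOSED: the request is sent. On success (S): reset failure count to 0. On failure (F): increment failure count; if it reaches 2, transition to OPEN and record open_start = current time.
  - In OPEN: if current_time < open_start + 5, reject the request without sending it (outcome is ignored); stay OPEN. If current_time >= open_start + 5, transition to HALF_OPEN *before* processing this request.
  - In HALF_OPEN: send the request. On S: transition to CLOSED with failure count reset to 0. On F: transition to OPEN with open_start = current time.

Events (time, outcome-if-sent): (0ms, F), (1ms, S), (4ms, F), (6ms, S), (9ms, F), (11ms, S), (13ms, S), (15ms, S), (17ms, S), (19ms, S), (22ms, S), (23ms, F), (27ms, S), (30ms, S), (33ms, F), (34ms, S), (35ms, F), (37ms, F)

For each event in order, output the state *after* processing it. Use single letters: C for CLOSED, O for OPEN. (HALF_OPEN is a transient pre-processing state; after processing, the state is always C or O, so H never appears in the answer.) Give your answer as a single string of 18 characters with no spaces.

State after each event:
  event#1 t=0ms outcome=F: state=CLOSED
  event#2 t=1ms outcome=S: state=CLOSED
  event#3 t=4ms outcome=F: state=CLOSED
  event#4 t=6ms outcome=S: state=CLOSED
  event#5 t=9ms outcome=F: state=CLOSED
  event#6 t=11ms outcome=S: state=CLOSED
  event#7 t=13ms outcome=S: state=CLOSED
  event#8 t=15ms outcome=S: state=CLOSED
  event#9 t=17ms outcome=S: state=CLOSED
  event#10 t=19ms outcome=S: state=CLOSED
  event#11 t=22ms outcome=S: state=CLOSED
  event#12 t=23ms outcome=F: state=CLOSED
  event#13 t=27ms outcome=S: state=CLOSED
  event#14 t=30ms outcome=S: state=CLOSED
  event#15 t=33ms outcome=F: state=CLOSED
  event#16 t=34ms outcome=S: state=CLOSED
  event#17 t=35ms outcome=F: state=CLOSED
  event#18 t=37ms outcome=F: state=OPEN

Answer: CCCCCCCCCCCCCCCCCO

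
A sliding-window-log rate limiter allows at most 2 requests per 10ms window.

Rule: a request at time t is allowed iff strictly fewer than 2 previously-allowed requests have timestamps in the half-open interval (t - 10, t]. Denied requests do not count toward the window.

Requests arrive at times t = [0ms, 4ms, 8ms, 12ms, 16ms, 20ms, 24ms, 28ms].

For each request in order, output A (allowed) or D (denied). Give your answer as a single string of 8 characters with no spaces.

Answer: AADAADAA

Derivation:
Tracking allowed requests in the window:
  req#1 t=0ms: ALLOW
  req#2 t=4ms: ALLOW
  req#3 t=8ms: DENY
  req#4 t=12ms: ALLOW
  req#5 t=16ms: ALLOW
  req#6 t=20ms: DENY
  req#7 t=24ms: ALLOW
  req#8 t=28ms: ALLOW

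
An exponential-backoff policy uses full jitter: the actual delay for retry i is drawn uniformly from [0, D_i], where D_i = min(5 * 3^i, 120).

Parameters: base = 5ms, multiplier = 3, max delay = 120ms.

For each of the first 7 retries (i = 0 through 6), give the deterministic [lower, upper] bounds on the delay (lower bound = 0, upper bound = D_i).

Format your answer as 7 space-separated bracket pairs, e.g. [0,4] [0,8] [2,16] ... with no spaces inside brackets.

Answer: [0,5] [0,15] [0,45] [0,120] [0,120] [0,120] [0,120]

Derivation:
Computing bounds per retry:
  i=0: D_i=min(5*3^0,120)=5, bounds=[0,5]
  i=1: D_i=min(5*3^1,120)=15, bounds=[0,15]
  i=2: D_i=min(5*3^2,120)=45, bounds=[0,45]
  i=3: D_i=min(5*3^3,120)=120, bounds=[0,120]
  i=4: D_i=min(5*3^4,120)=120, bounds=[0,120]
  i=5: D_i=min(5*3^5,120)=120, bounds=[0,120]
  i=6: D_i=min(5*3^6,120)=120, bounds=[0,120]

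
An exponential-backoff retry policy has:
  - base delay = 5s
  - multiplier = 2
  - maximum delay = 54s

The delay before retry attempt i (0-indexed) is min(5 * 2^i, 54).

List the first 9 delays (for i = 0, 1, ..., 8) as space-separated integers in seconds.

Computing each delay:
  i=0: min(5*2^0, 54) = 5
  i=1: min(5*2^1, 54) = 10
  i=2: min(5*2^2, 54) = 20
  i=3: min(5*2^3, 54) = 40
  i=4: min(5*2^4, 54) = 54
  i=5: min(5*2^5, 54) = 54
  i=6: min(5*2^6, 54) = 54
  i=7: min(5*2^7, 54) = 54
  i=8: min(5*2^8, 54) = 54

Answer: 5 10 20 40 54 54 54 54 54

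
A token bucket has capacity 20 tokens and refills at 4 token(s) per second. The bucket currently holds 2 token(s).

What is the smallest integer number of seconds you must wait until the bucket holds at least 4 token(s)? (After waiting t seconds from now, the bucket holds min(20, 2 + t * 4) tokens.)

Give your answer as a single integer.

Answer: 1

Derivation:
Need 2 + t * 4 >= 4, so t >= 2/4.
Smallest integer t = ceil(2/4) = 1.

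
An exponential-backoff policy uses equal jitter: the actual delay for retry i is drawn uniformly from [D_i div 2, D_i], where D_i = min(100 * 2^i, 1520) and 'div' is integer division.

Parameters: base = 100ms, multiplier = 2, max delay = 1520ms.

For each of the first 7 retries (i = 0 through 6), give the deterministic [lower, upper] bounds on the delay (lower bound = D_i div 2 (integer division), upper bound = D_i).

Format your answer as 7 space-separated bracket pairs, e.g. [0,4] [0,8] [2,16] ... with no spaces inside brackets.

Answer: [50,100] [100,200] [200,400] [400,800] [760,1520] [760,1520] [760,1520]

Derivation:
Computing bounds per retry:
  i=0: D_i=min(100*2^0,1520)=100, bounds=[50,100]
  i=1: D_i=min(100*2^1,1520)=200, bounds=[100,200]
  i=2: D_i=min(100*2^2,1520)=400, bounds=[200,400]
  i=3: D_i=min(100*2^3,1520)=800, bounds=[400,800]
  i=4: D_i=min(100*2^4,1520)=1520, bounds=[760,1520]
  i=5: D_i=min(100*2^5,1520)=1520, bounds=[760,1520]
  i=6: D_i=min(100*2^6,1520)=1520, bounds=[760,1520]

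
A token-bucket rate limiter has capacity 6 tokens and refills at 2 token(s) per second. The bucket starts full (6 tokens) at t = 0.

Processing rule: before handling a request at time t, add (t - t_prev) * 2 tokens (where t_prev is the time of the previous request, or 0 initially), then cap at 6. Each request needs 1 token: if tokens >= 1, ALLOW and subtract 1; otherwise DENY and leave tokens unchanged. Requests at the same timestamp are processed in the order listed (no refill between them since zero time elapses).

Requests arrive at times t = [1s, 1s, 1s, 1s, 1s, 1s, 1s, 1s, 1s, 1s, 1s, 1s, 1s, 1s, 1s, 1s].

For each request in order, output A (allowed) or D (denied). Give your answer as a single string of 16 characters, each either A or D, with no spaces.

Simulating step by step:
  req#1 t=1s: ALLOW
  req#2 t=1s: ALLOW
  req#3 t=1s: ALLOW
  req#4 t=1s: ALLOW
  req#5 t=1s: ALLOW
  req#6 t=1s: ALLOW
  req#7 t=1s: DENY
  req#8 t=1s: DENY
  req#9 t=1s: DENY
  req#10 t=1s: DENY
  req#11 t=1s: DENY
  req#12 t=1s: DENY
  req#13 t=1s: DENY
  req#14 t=1s: DENY
  req#15 t=1s: DENY
  req#16 t=1s: DENY

Answer: AAAAAADDDDDDDDDD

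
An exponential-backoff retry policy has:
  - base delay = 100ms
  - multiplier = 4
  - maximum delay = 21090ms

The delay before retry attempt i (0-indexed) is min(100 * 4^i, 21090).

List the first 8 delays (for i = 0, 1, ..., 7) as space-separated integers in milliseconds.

Computing each delay:
  i=0: min(100*4^0, 21090) = 100
  i=1: min(100*4^1, 21090) = 400
  i=2: min(100*4^2, 21090) = 1600
  i=3: min(100*4^3, 21090) = 6400
  i=4: min(100*4^4, 21090) = 21090
  i=5: min(100*4^5, 21090) = 21090
  i=6: min(100*4^6, 21090) = 21090
  i=7: min(100*4^7, 21090) = 21090

Answer: 100 400 1600 6400 21090 21090 21090 21090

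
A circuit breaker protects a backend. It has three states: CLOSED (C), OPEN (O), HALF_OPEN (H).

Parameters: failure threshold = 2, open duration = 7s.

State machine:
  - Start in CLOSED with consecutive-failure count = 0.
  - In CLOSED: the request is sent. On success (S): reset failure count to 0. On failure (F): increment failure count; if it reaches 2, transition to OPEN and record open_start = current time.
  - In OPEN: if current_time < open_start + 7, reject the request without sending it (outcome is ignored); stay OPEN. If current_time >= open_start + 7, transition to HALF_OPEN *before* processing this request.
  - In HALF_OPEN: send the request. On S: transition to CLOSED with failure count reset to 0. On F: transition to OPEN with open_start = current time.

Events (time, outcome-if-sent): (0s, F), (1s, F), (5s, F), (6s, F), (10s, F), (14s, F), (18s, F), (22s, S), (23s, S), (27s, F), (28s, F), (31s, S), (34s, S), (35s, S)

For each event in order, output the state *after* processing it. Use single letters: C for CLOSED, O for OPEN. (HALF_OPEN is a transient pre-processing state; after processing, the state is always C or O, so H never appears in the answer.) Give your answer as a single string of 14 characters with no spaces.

Answer: COOOOOOOOOOOCC

Derivation:
State after each event:
  event#1 t=0s outcome=F: state=CLOSED
  event#2 t=1s outcome=F: state=OPEN
  event#3 t=5s outcome=F: state=OPEN
  event#4 t=6s outcome=F: state=OPEN
  event#5 t=10s outcome=F: state=OPEN
  event#6 t=14s outcome=F: state=OPEN
  event#7 t=18s outcome=F: state=OPEN
  event#8 t=22s outcome=S: state=OPEN
  event#9 t=23s outcome=S: state=OPEN
  event#10 t=27s outcome=F: state=OPEN
  event#11 t=28s outcome=F: state=OPEN
  event#12 t=31s outcome=S: state=OPEN
  event#13 t=34s outcome=S: state=CLOSED
  event#14 t=35s outcome=S: state=CLOSED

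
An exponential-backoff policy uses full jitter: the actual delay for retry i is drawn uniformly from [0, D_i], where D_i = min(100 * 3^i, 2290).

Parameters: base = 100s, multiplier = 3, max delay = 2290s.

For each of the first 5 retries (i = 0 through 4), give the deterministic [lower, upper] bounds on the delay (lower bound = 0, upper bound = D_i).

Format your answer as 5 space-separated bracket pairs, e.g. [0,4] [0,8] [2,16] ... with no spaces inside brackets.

Answer: [0,100] [0,300] [0,900] [0,2290] [0,2290]

Derivation:
Computing bounds per retry:
  i=0: D_i=min(100*3^0,2290)=100, bounds=[0,100]
  i=1: D_i=min(100*3^1,2290)=300, bounds=[0,300]
  i=2: D_i=min(100*3^2,2290)=900, bounds=[0,900]
  i=3: D_i=min(100*3^3,2290)=2290, bounds=[0,2290]
  i=4: D_i=min(100*3^4,2290)=2290, bounds=[0,2290]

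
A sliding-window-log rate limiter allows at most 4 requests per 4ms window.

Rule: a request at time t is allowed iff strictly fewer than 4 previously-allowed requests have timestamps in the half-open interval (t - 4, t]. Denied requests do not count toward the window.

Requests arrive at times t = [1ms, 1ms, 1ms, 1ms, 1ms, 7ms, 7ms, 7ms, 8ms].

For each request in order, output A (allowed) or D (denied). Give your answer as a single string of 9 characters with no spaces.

Answer: AAAADAAAA

Derivation:
Tracking allowed requests in the window:
  req#1 t=1ms: ALLOW
  req#2 t=1ms: ALLOW
  req#3 t=1ms: ALLOW
  req#4 t=1ms: ALLOW
  req#5 t=1ms: DENY
  req#6 t=7ms: ALLOW
  req#7 t=7ms: ALLOW
  req#8 t=7ms: ALLOW
  req#9 t=8ms: ALLOW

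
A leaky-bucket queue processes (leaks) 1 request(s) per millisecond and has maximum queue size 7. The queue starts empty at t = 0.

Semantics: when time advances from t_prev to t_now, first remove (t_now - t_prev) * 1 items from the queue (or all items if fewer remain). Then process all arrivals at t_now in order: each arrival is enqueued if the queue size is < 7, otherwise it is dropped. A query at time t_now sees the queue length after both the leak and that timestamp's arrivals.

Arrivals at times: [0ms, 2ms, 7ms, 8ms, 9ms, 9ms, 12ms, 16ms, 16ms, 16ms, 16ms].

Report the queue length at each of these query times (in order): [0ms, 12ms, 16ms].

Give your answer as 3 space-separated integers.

Queue lengths at query times:
  query t=0ms: backlog = 1
  query t=12ms: backlog = 1
  query t=16ms: backlog = 4

Answer: 1 1 4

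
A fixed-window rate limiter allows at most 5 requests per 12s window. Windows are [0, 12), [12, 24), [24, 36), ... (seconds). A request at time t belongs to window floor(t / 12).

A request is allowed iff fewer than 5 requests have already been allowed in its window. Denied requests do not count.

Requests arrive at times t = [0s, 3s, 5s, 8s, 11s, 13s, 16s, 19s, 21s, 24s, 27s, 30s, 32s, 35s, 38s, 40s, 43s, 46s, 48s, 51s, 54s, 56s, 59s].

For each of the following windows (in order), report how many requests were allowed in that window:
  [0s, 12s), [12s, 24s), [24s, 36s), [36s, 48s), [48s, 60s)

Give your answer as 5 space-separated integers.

Answer: 5 4 5 4 5

Derivation:
Processing requests:
  req#1 t=0s (window 0): ALLOW
  req#2 t=3s (window 0): ALLOW
  req#3 t=5s (window 0): ALLOW
  req#4 t=8s (window 0): ALLOW
  req#5 t=11s (window 0): ALLOW
  req#6 t=13s (window 1): ALLOW
  req#7 t=16s (window 1): ALLOW
  req#8 t=19s (window 1): ALLOW
  req#9 t=21s (window 1): ALLOW
  req#10 t=24s (window 2): ALLOW
  req#11 t=27s (window 2): ALLOW
  req#12 t=30s (window 2): ALLOW
  req#13 t=32s (window 2): ALLOW
  req#14 t=35s (window 2): ALLOW
  req#15 t=38s (window 3): ALLOW
  req#16 t=40s (window 3): ALLOW
  req#17 t=43s (window 3): ALLOW
  req#18 t=46s (window 3): ALLOW
  req#19 t=48s (window 4): ALLOW
  req#20 t=51s (window 4): ALLOW
  req#21 t=54s (window 4): ALLOW
  req#22 t=56s (window 4): ALLOW
  req#23 t=59s (window 4): ALLOW

Allowed counts by window: 5 4 5 4 5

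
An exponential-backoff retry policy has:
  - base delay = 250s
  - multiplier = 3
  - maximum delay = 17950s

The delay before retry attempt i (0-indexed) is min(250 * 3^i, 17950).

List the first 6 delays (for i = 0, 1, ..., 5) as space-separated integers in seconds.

Computing each delay:
  i=0: min(250*3^0, 17950) = 250
  i=1: min(250*3^1, 17950) = 750
  i=2: min(250*3^2, 17950) = 2250
  i=3: min(250*3^3, 17950) = 6750
  i=4: min(250*3^4, 17950) = 17950
  i=5: min(250*3^5, 17950) = 17950

Answer: 250 750 2250 6750 17950 17950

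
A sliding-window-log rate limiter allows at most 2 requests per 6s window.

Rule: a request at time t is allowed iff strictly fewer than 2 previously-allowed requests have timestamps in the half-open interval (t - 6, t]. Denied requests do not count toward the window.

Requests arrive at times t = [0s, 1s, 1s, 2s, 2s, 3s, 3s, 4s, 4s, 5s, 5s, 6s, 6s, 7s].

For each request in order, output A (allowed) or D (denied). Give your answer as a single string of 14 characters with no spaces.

Tracking allowed requests in the window:
  req#1 t=0s: ALLOW
  req#2 t=1s: ALLOW
  req#3 t=1s: DENY
  req#4 t=2s: DENY
  req#5 t=2s: DENY
  req#6 t=3s: DENY
  req#7 t=3s: DENY
  req#8 t=4s: DENY
  req#9 t=4s: DENY
  req#10 t=5s: DENY
  req#11 t=5s: DENY
  req#12 t=6s: ALLOW
  req#13 t=6s: DENY
  req#14 t=7s: ALLOW

Answer: AADDDDDDDDDADA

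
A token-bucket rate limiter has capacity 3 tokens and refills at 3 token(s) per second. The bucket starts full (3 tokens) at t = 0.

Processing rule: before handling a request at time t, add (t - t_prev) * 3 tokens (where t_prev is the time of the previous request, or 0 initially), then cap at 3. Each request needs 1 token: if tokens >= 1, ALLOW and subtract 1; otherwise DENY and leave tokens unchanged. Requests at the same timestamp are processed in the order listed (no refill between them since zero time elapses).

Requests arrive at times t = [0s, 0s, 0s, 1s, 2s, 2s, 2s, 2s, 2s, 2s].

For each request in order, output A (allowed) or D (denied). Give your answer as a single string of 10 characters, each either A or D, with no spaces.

Answer: AAAAAAADDD

Derivation:
Simulating step by step:
  req#1 t=0s: ALLOW
  req#2 t=0s: ALLOW
  req#3 t=0s: ALLOW
  req#4 t=1s: ALLOW
  req#5 t=2s: ALLOW
  req#6 t=2s: ALLOW
  req#7 t=2s: ALLOW
  req#8 t=2s: DENY
  req#9 t=2s: DENY
  req#10 t=2s: DENY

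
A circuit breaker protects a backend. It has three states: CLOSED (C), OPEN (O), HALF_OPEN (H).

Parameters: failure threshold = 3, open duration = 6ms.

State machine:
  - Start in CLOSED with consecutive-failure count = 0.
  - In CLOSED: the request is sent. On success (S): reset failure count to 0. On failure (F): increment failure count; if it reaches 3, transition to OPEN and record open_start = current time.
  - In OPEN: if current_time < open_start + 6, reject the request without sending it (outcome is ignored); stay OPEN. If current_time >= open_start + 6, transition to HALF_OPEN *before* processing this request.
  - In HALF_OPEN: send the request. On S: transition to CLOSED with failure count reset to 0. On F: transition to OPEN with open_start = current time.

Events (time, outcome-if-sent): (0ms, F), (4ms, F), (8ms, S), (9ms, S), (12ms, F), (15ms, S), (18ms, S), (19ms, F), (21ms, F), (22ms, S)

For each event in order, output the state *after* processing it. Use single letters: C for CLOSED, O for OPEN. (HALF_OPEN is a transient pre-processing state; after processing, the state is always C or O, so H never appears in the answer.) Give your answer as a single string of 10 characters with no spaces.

State after each event:
  event#1 t=0ms outcome=F: state=CLOSED
  event#2 t=4ms outcome=F: state=CLOSED
  event#3 t=8ms outcome=S: state=CLOSED
  event#4 t=9ms outcome=S: state=CLOSED
  event#5 t=12ms outcome=F: state=CLOSED
  event#6 t=15ms outcome=S: state=CLOSED
  event#7 t=18ms outcome=S: state=CLOSED
  event#8 t=19ms outcome=F: state=CLOSED
  event#9 t=21ms outcome=F: state=CLOSED
  event#10 t=22ms outcome=S: state=CLOSED

Answer: CCCCCCCCCC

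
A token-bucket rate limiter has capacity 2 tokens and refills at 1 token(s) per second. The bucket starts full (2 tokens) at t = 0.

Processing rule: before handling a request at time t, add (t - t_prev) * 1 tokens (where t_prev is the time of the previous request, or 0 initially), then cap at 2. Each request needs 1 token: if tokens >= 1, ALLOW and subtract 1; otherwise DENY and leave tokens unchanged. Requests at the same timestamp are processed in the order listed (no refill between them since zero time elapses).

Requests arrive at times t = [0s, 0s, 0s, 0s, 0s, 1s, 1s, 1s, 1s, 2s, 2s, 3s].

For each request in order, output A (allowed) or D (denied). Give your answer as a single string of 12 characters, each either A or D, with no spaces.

Simulating step by step:
  req#1 t=0s: ALLOW
  req#2 t=0s: ALLOW
  req#3 t=0s: DENY
  req#4 t=0s: DENY
  req#5 t=0s: DENY
  req#6 t=1s: ALLOW
  req#7 t=1s: DENY
  req#8 t=1s: DENY
  req#9 t=1s: DENY
  req#10 t=2s: ALLOW
  req#11 t=2s: DENY
  req#12 t=3s: ALLOW

Answer: AADDDADDDADA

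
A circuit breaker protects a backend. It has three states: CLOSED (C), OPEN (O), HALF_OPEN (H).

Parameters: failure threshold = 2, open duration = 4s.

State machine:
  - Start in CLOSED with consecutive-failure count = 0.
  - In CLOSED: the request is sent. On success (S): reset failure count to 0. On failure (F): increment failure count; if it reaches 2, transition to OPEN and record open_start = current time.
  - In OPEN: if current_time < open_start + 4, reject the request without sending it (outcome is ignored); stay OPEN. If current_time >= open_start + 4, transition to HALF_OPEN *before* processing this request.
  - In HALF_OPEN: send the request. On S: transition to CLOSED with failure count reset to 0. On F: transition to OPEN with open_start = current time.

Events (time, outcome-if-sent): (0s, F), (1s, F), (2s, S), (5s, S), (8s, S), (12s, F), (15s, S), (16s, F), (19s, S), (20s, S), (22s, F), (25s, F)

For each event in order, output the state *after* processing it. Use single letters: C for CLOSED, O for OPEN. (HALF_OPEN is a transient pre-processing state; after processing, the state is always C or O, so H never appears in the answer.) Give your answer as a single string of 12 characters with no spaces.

Answer: COOCCCCCCCCO

Derivation:
State after each event:
  event#1 t=0s outcome=F: state=CLOSED
  event#2 t=1s outcome=F: state=OPEN
  event#3 t=2s outcome=S: state=OPEN
  event#4 t=5s outcome=S: state=CLOSED
  event#5 t=8s outcome=S: state=CLOSED
  event#6 t=12s outcome=F: state=CLOSED
  event#7 t=15s outcome=S: state=CLOSED
  event#8 t=16s outcome=F: state=CLOSED
  event#9 t=19s outcome=S: state=CLOSED
  event#10 t=20s outcome=S: state=CLOSED
  event#11 t=22s outcome=F: state=CLOSED
  event#12 t=25s outcome=F: state=OPEN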